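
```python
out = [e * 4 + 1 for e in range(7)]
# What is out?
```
Trace:
  e=0
  e=1
  e=2
  e=3
  e=4
  e=5
  e=6
  out=[1, 5, 9, 13, 17, 21, 25]

Final answer: [1, 5, 9, 13, 17, 21, 25]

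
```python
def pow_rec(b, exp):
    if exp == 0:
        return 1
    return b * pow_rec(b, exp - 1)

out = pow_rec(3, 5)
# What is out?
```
Call trace:
pow_rec(b=3, exp=5)
  pow_rec(b=3, exp=4)
    pow_rec(b=3, exp=3)
      pow_rec(b=3, exp=2)
        pow_rec(b=3, exp=1)
          pow_rec(b=3, exp=0)
          -> return 1
        -> return 3
      -> return 9
    -> return 27
  -> return 81
-> return 243

Final answer: 243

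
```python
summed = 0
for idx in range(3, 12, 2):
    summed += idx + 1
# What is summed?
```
Trace:
  summed=0
  summed=4, idx=3
  summed=10, idx=5
  summed=18, idx=7
  summed=28, idx=9
  summed=40, idx=11

Final answer: 40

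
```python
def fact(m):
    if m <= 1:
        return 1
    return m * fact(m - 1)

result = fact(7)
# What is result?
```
Call trace:
fact(m=7)
  fact(m=6)
    fact(m=5)
      fact(m=4)
        fact(m=3)
          fact(m=2)
            fact(m=1)
            -> return 1
          -> return 2
        -> return 6
      -> return 24
    -> return 120
  -> return 720
-> return 5040

Final answer: 5040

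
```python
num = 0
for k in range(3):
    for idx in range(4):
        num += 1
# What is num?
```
Trace:
  num=0
  num=1, k=0, idx=0
  num=2, k=0, idx=1
  num=3, k=0, idx=2
  num=4, k=0, idx=3
  num=5, k=1, idx=0
  num=6, k=1, idx=1
  num=7, k=1, idx=2
  num=8, k=1, idx=3
  num=9, k=2, idx=0
  num=10, k=2, idx=1
  num=11, k=2, idx=2
  num=12, k=2, idx=3

Final answer: 12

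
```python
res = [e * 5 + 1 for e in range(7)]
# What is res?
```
Trace:
  e=0
  e=1
  e=2
  e=3
  e=4
  e=5
  e=6
  res=[1, 6, 11, 16, 21, 26, 31]

Final answer: [1, 6, 11, 16, 21, 26, 31]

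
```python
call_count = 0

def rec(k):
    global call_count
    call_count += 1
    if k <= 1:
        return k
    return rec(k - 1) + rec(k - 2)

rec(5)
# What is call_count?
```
Call trace (a repeated sub-call is expanded the first time; later identical calls just restate its return value):
rec(k=5)
  rec(k=4)
    rec(k=3)
      rec(k=2)
        rec(k=1)
        -> return 1
        rec(k=0)
        -> return 0
      -> return 1
      rec(k=1)
      -> return 1
    -> return 2
    rec(k=2) -> return 1  (same call as traced above)
  -> return 3
  rec(k=3) -> return 2  (same call as traced above)
-> return 5

call_count is incremented once per call, so count the calls in each subtree. Let C(k) = number of calls made by rec(k).
C(0) = C(1) = 1 (base case, no recursion); C(k) = 1 + C(k - 1) + C(k - 2) otherwise.
C(2) = 1 + C(1) + C(0) = 1 + 1 + 1 = 3
C(3) = 1 + C(2) + C(1) = 1 + 3 + 1 = 5
C(4) = 1 + C(3) + C(2) = 1 + 5 + 3 = 9
C(5) = 1 + C(4) + C(3) = 1 + 9 + 5 = 15
call_count = C(5) = 15

Final answer: 15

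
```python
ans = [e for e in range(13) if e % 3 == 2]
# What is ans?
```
Trace:
  e=0
  e=1
  e=2
  e=3
  e=4
  e=5
  e=6
  e=7
  e=8
  e=9
  e=10
  e=11
  e=12
  ans=[2, 5, 8, 11]

Final answer: [2, 5, 8, 11]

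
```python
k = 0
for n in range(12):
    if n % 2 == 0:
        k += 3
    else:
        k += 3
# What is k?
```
Trace:
  k=0
  k=3, n=0
  k=6, n=1
  k=9, n=2
  k=12, n=3
  k=15, n=4
  k=18, n=5
  k=21, n=6
  k=24, n=7
  k=27, n=8
  k=30, n=9
  k=33, n=10
  k=36, n=11

Final answer: 36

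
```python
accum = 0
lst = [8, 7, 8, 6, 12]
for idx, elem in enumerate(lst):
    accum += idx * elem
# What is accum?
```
Trace:
  accum=0
  accum=0, idx=0, elem=8
  accum=7, idx=1, elem=7
  accum=23, idx=2, elem=8
  accum=41, idx=3, elem=6
  accum=89, idx=4, elem=12

Final answer: 89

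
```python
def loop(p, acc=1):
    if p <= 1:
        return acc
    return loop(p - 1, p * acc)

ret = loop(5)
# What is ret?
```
Call trace:
loop(p=5, acc=1)
  loop(p=4, acc=5)
    loop(p=3, acc=20)
      loop(p=2, acc=60)
        loop(p=1, acc=120)
        -> return 120
      -> return 120
    -> return 120
  -> return 120
-> return 120

Final answer: 120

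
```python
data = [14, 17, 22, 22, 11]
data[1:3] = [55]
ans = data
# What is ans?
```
Trace:
  data=[14, 17, 22, 22, 11]
  data=[14, 55, 22, 11]
  data=[14, 55, 22, 11], ans=[14, 55, 22, 11]

Final answer: [14, 55, 22, 11]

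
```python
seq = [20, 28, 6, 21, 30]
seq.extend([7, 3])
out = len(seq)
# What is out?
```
Trace:
  seq=[20, 28, 6, 21, 30]
  seq=[20, 28, 6, 21, 30, 7, 3]
  seq=[20, 28, 6, 21, 30, 7, 3], out=7

Final answer: 7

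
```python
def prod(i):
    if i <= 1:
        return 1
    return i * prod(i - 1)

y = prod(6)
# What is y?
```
Call trace:
prod(i=6)
  prod(i=5)
    prod(i=4)
      prod(i=3)
        prod(i=2)
          prod(i=1)
          -> return 1
        -> return 2
      -> return 6
    -> return 24
  -> return 120
-> return 720

Final answer: 720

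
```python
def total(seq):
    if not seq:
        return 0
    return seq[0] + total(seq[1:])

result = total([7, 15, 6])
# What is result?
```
Call trace:
total(seq=[7, 15, 6])
  total(seq=[15, 6])
    total(seq=[6])
      total(seq=[])
      -> return 0
    -> return 6
  -> return 21
-> return 28

Final answer: 28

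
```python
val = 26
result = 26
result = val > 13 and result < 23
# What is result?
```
Trace:
  val=26
  val=26, result=26
  val=26, result=False

Final answer: False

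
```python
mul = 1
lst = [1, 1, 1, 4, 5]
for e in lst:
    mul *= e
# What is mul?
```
Trace:
  mul=1
  mul=1, e=1
  mul=1, e=1
  mul=1, e=1
  mul=4, e=4
  mul=20, e=5

Final answer: 20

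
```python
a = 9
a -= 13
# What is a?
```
Trace:
  a=9
  a=-4

Final answer: -4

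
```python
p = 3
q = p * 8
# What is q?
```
Trace:
  p=3
  p=3, q=24

Final answer: 24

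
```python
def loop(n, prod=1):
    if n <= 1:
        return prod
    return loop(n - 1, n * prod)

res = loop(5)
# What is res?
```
Call trace:
loop(n=5, prod=1)
  loop(n=4, prod=5)
    loop(n=3, prod=20)
      loop(n=2, prod=60)
        loop(n=1, prod=120)
        -> return 120
      -> return 120
    -> return 120
  -> return 120
-> return 120

Final answer: 120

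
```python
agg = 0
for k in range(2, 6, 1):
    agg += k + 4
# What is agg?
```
Trace:
  agg=0
  agg=6, k=2
  agg=13, k=3
  agg=21, k=4
  agg=30, k=5

Final answer: 30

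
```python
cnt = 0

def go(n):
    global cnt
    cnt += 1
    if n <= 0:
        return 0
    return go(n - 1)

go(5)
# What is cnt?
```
Call trace:
go(n=5)
  go(n=4)
    go(n=3)
      go(n=2)
        go(n=1)
          go(n=0)
          -> return 0
        -> return 0
      -> return 0
    -> return 0
  -> return 0
-> return 0

cnt is incremented once per call. go is entered once for each n = 5, 4, 3, 2, 1, 0 (the n <= 0 call returns without recursing), i.e. 5 + 1 calls.
cnt = 6

Final answer: 6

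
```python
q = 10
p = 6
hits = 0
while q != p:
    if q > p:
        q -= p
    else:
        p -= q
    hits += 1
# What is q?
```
Trace:
  q=10
  q=10, p=6
  q=10, p=6, hits=0
  q=4, p=6, hits=1
  q=4, p=2, hits=2
  q=2, p=2, hits=3

Final answer: 2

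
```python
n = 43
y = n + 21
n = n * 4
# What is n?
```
Trace:
  n=43
  n=43, y=64
  n=172, y=64

Final answer: 172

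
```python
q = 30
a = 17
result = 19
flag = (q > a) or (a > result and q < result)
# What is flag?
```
Trace:
  q=30
  q=30, a=17
  q=30, a=17, result=19
  q=30, a=17, result=19, flag=True

Final answer: True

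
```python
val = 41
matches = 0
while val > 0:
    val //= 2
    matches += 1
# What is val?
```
Trace:
  val=41
  val=41, matches=0
  val=20, matches=1
  val=10, matches=2
  val=5, matches=3
  val=2, matches=4
  val=1, matches=5
  val=0, matches=6

Final answer: 0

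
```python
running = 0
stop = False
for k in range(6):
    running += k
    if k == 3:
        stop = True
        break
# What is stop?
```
Trace:
  running=0
  running=0, stop=False
  running=0, stop=False, k=0
  running=1, stop=False, k=1
  running=3, stop=False, k=2
  running=6, stop=True, k=3

Final answer: True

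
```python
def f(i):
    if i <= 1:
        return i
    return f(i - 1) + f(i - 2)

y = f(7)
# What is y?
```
Call trace (a repeated sub-call is expanded the first time; later identical calls just restate its return value):
f(i=7)
  f(i=6)
    f(i=5)
      f(i=4)
        f(i=3)
          f(i=2)
            f(i=1)
            -> return 1
            f(i=0)
            -> return 0
          -> return 1
          f(i=1)
          -> return 1
        -> return 2
        f(i=2) -> return 1  (same call as traced above)
      -> return 3
      f(i=3) -> return 2  (same call as traced above)
    -> return 5
    f(i=4) -> return 3  (same call as traced above)
  -> return 8
  f(i=5) -> return 5  (same call as traced above)
-> return 13

Final answer: 13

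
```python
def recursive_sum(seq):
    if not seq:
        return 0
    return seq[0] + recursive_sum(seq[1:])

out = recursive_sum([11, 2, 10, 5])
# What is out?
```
Call trace:
recursive_sum(seq=[11, 2, 10, 5])
  recursive_sum(seq=[2, 10, 5])
    recursive_sum(seq=[10, 5])
      recursive_sum(seq=[5])
        recursive_sum(seq=[])
        -> return 0
      -> return 5
    -> return 15
  -> return 17
-> return 28

Final answer: 28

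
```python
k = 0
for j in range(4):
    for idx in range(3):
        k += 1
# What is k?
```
Trace:
  k=0
  k=1, j=0, idx=0
  k=2, j=0, idx=1
  k=3, j=0, idx=2
  k=4, j=1, idx=0
  k=5, j=1, idx=1
  k=6, j=1, idx=2
  k=7, j=2, idx=0
  k=8, j=2, idx=1
  k=9, j=2, idx=2
  k=10, j=3, idx=0
  k=11, j=3, idx=1
  k=12, j=3, idx=2

Final answer: 12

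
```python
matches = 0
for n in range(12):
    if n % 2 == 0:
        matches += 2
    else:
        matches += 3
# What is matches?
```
Trace:
  matches=0
  matches=2, n=0
  matches=5, n=1
  matches=7, n=2
  matches=10, n=3
  matches=12, n=4
  matches=15, n=5
  matches=17, n=6
  matches=20, n=7
  matches=22, n=8
  matches=25, n=9
  matches=27, n=10
  matches=30, n=11

Final answer: 30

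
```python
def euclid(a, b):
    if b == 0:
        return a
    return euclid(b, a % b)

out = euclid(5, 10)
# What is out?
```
Call trace:
euclid(a=5, b=10)
  euclid(a=10, b=5)
    euclid(a=5, b=0)
    -> return 5
  -> return 5
-> return 5

Final answer: 5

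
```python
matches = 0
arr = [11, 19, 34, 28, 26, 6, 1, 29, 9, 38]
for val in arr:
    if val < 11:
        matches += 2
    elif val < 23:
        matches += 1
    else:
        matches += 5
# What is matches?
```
Trace:
  matches=0
  matches=1, val=11
  matches=2, val=19
  matches=7, val=34
  matches=12, val=28
  matches=17, val=26
  matches=19, val=6
  matches=21, val=1
  matches=26, val=29
  matches=28, val=9
  matches=33, val=38

Final answer: 33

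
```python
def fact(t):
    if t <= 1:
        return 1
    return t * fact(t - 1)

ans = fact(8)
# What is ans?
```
Call trace:
fact(t=8)
  fact(t=7)
    fact(t=6)
      fact(t=5)
        fact(t=4)
          fact(t=3)
            fact(t=2)
              fact(t=1)
              -> return 1
            -> return 2
          -> return 6
        -> return 24
      -> return 120
    -> return 720
  -> return 5040
-> return 40320

Final answer: 40320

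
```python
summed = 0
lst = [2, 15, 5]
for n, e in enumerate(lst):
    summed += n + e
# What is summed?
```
Trace:
  summed=0
  summed=2, n=0, e=2
  summed=18, n=1, e=15
  summed=25, n=2, e=5

Final answer: 25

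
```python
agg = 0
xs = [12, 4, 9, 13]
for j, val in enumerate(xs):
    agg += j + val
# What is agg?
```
Trace:
  agg=0
  agg=12, j=0, val=12
  agg=17, j=1, val=4
  agg=28, j=2, val=9
  agg=44, j=3, val=13

Final answer: 44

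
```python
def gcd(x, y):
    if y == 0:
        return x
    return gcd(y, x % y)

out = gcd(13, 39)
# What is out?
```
Call trace:
gcd(x=13, y=39)
  gcd(x=39, y=13)
    gcd(x=13, y=0)
    -> return 13
  -> return 13
-> return 13

Final answer: 13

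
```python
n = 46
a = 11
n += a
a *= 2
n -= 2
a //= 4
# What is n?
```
Trace:
  n=46
  n=46, a=11
  n=57, a=11
  n=57, a=22
  n=55, a=22
  n=55, a=5

Final answer: 55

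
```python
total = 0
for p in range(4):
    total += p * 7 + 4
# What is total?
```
Trace:
  total=0
  total=4, p=0
  total=15, p=1
  total=33, p=2
  total=58, p=3

Final answer: 58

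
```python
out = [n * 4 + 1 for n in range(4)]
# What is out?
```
Trace:
  n=0
  n=1
  n=2
  n=3
  out=[1, 5, 9, 13]

Final answer: [1, 5, 9, 13]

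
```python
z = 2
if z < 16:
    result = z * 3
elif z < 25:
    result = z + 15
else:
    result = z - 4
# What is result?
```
Trace:
  z=2
  z=2, result=6

Final answer: 6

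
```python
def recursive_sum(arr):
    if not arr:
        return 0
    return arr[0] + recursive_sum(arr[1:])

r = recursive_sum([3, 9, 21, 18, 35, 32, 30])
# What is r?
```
Call trace:
recursive_sum(arr=[3, 9, 21, 18, 35, 32, 30])
  recursive_sum(arr=[9, 21, 18, 35, 32, 30])
    recursive_sum(arr=[21, 18, 35, 32, 30])
      recursive_sum(arr=[18, 35, 32, 30])
        recursive_sum(arr=[35, 32, 30])
          recursive_sum(arr=[32, 30])
            recursive_sum(arr=[30])
              recursive_sum(arr=[])
              -> return 0
            -> return 30
          -> return 62
        -> return 97
      -> return 115
    -> return 136
  -> return 145
-> return 148

Final answer: 148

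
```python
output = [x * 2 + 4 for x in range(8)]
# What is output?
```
Trace:
  x=0
  x=1
  x=2
  x=3
  x=4
  x=5
  x=6
  x=7
  output=[4, 6, 8, 10, 12, 14, 16, 18]

Final answer: [4, 6, 8, 10, 12, 14, 16, 18]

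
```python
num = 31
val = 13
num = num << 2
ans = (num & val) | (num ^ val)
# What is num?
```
Trace:
  num=31
  num=31, val=13
  num=124, val=13
  num=124, val=13, ans=125

Final answer: 124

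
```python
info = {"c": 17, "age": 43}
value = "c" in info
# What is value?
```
Trace:
  info={'c': 17, 'age': 43}
  info={'c': 17, 'age': 43}, value=True

Final answer: True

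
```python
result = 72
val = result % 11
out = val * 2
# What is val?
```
Trace:
  result=72
  result=72, val=6
  result=72, val=6, out=12

Final answer: 6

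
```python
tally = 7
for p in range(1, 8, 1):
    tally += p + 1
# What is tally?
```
Trace:
  tally=7
  tally=9, p=1
  tally=12, p=2
  tally=16, p=3
  tally=21, p=4
  tally=27, p=5
  tally=34, p=6
  tally=42, p=7

Final answer: 42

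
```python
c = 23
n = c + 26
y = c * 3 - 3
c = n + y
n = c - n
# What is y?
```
Trace:
  c=23
  c=23, n=49
  c=23, n=49, y=66
  c=115, n=49, y=66
  c=115, n=66, y=66

Final answer: 66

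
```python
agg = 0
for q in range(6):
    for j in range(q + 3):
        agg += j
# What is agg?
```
Trace:
  agg=0
  agg=0, q=0, j=0
  agg=1, q=0, j=1
  agg=3, q=0, j=2
  agg=3, q=1, j=0
  agg=4, q=1, j=1
  agg=6, q=1, j=2
  agg=9, q=1, j=3
  agg=9, q=2, j=0
  agg=10, q=2, j=1
  agg=12, q=2, j=2
  agg=15, q=2, j=3
  agg=19, q=2, j=4
  agg=19, q=3, j=0
  agg=20, q=3, j=1
  agg=22, q=3, j=2
  agg=25, q=3, j=3
  agg=29, q=3, j=4
  agg=34, q=3, j=5
  agg=34, q=4, j=0
  agg=35, q=4, j=1
  agg=37, q=4, j=2
  agg=40, q=4, j=3
  agg=44, q=4, j=4
  agg=49, q=4, j=5
  agg=55, q=4, j=6
  agg=55, q=5, j=0
  agg=56, q=5, j=1
  agg=58, q=5, j=2
  agg=61, q=5, j=3
  agg=65, q=5, j=4
  agg=70, q=5, j=5
  agg=76, q=5, j=6
  agg=83, q=5, j=7

Final answer: 83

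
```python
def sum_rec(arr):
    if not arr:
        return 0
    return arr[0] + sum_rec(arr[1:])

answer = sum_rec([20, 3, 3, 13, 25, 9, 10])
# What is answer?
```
Call trace:
sum_rec(arr=[20, 3, 3, 13, 25, 9, 10])
  sum_rec(arr=[3, 3, 13, 25, 9, 10])
    sum_rec(arr=[3, 13, 25, 9, 10])
      sum_rec(arr=[13, 25, 9, 10])
        sum_rec(arr=[25, 9, 10])
          sum_rec(arr=[9, 10])
            sum_rec(arr=[10])
              sum_rec(arr=[])
              -> return 0
            -> return 10
          -> return 19
        -> return 44
      -> return 57
    -> return 60
  -> return 63
-> return 83

Final answer: 83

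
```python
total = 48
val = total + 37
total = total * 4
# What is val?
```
Trace:
  total=48
  total=48, val=85
  total=192, val=85

Final answer: 85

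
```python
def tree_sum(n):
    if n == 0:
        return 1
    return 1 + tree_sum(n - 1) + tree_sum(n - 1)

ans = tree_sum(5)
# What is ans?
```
Call trace (a repeated sub-call is expanded the first time; later identical calls just restate its return value):
tree_sum(n=5)
  tree_sum(n=4)
    tree_sum(n=3)
      tree_sum(n=2)
        tree_sum(n=1)
          tree_sum(n=0)
          -> return 1
          tree_sum(n=0)
          -> return 1
        -> return 3
        tree_sum(n=1) -> return 3  (same call as traced above)
      -> return 7
      tree_sum(n=2) -> return 7  (same call as traced above)
    -> return 15
    tree_sum(n=3) -> return 15  (same call as traced above)
  -> return 31
  tree_sum(n=4) -> return 31  (same call as traced above)
-> return 63

Final answer: 63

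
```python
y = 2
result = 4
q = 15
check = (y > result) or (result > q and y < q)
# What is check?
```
Trace:
  y=2
  y=2, result=4
  y=2, result=4, q=15
  y=2, result=4, q=15, check=False

Final answer: False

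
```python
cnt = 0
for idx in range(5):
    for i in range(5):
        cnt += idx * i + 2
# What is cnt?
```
Trace:
  cnt=0
  cnt=2, idx=0, i=0
  cnt=4, idx=0, i=1
  cnt=6, idx=0, i=2
  cnt=8, idx=0, i=3
  cnt=10, idx=0, i=4
  cnt=12, idx=1, i=0
  cnt=15, idx=1, i=1
  cnt=19, idx=1, i=2
  cnt=24, idx=1, i=3
  cnt=30, idx=1, i=4
  cnt=32, idx=2, i=0
  cnt=36, idx=2, i=1
  cnt=42, idx=2, i=2
  cnt=50, idx=2, i=3
  cnt=60, idx=2, i=4
  cnt=62, idx=3, i=0
  cnt=67, idx=3, i=1
  cnt=75, idx=3, i=2
  cnt=86, idx=3, i=3
  cnt=100, idx=3, i=4
  cnt=102, idx=4, i=0
  cnt=108, idx=4, i=1
  cnt=118, idx=4, i=2
  cnt=132, idx=4, i=3
  cnt=150, idx=4, i=4

Final answer: 150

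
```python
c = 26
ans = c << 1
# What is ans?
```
Trace:
  c=26
  c=26, ans=52

Final answer: 52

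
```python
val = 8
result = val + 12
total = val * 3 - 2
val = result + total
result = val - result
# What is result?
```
Trace:
  val=8
  val=8, result=20
  val=8, result=20, total=22
  val=42, result=20, total=22
  val=42, result=22, total=22

Final answer: 22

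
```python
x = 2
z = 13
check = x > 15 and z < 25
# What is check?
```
Trace:
  x=2
  x=2, z=13
  x=2, z=13, check=False

Final answer: False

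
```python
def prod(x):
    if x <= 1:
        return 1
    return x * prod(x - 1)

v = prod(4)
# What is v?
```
Call trace:
prod(x=4)
  prod(x=3)
    prod(x=2)
      prod(x=1)
      -> return 1
    -> return 2
  -> return 6
-> return 24

Final answer: 24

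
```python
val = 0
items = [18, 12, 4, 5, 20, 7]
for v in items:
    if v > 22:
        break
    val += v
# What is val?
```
Trace:
  val=0
  val=18, v=18
  val=30, v=12
  val=34, v=4
  val=39, v=5
  val=59, v=20
  val=66, v=7

Final answer: 66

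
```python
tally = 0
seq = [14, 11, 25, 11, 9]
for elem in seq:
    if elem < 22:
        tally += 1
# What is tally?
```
Trace:
  tally=0
  tally=1, elem=14
  tally=2, elem=11
  tally=2, elem=25
  tally=3, elem=11
  tally=4, elem=9

Final answer: 4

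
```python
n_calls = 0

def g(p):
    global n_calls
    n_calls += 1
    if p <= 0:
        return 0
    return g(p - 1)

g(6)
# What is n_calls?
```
Call trace:
g(p=6)
  g(p=5)
    g(p=4)
      g(p=3)
        g(p=2)
          g(p=1)
            g(p=0)
            -> return 0
          -> return 0
        -> return 0
      -> return 0
    -> return 0
  -> return 0
-> return 0

n_calls is incremented once per call. g is entered once for each p = 6, 5, 4, 3, 2, 1, 0 (the p <= 0 call returns without recursing), i.e. 6 + 1 calls.
n_calls = 7

Final answer: 7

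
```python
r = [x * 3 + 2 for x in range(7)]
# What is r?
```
Trace:
  x=0
  x=1
  x=2
  x=3
  x=4
  x=5
  x=6
  r=[2, 5, 8, 11, 14, 17, 20]

Final answer: [2, 5, 8, 11, 14, 17, 20]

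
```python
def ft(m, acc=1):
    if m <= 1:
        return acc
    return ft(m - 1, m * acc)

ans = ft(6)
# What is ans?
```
Call trace:
ft(m=6, acc=1)
  ft(m=5, acc=6)
    ft(m=4, acc=30)
      ft(m=3, acc=120)
        ft(m=2, acc=360)
          ft(m=1, acc=720)
          -> return 720
        -> return 720
      -> return 720
    -> return 720
  -> return 720
-> return 720

Final answer: 720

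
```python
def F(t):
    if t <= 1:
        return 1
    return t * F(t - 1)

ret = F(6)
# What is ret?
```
Call trace:
F(t=6)
  F(t=5)
    F(t=4)
      F(t=3)
        F(t=2)
          F(t=1)
          -> return 1
        -> return 2
      -> return 6
    -> return 24
  -> return 120
-> return 720

Final answer: 720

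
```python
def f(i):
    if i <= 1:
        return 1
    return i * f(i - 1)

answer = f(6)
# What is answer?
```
Call trace:
f(i=6)
  f(i=5)
    f(i=4)
      f(i=3)
        f(i=2)
          f(i=1)
          -> return 1
        -> return 2
      -> return 6
    -> return 24
  -> return 120
-> return 720

Final answer: 720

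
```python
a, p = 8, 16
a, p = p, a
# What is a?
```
Trace:
  a=8, p=16
  a=16, p=8

Final answer: 16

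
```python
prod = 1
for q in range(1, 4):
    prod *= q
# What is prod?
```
Trace:
  prod=1
  prod=1, q=1
  prod=2, q=2
  prod=6, q=3

Final answer: 6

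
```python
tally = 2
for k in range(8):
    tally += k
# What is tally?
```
Trace:
  tally=2
  tally=2, k=0
  tally=3, k=1
  tally=5, k=2
  tally=8, k=3
  tally=12, k=4
  tally=17, k=5
  tally=23, k=6
  tally=30, k=7

Final answer: 30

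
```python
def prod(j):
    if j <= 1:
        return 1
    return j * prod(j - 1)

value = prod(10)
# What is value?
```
Call trace:
prod(j=10)
  prod(j=9)
    prod(j=8)
      prod(j=7)
        prod(j=6)
          prod(j=5)
            prod(j=4)
              prod(j=3)
                prod(j=2)
                  prod(j=1)
                  -> return 1
                -> return 2
              -> return 6
            -> return 24
          -> return 120
        -> return 720
      -> return 5040
    -> return 40320
  -> return 362880
-> return 3628800

Final answer: 3628800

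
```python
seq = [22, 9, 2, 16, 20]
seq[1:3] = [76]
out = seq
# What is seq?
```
Trace:
  seq=[22, 9, 2, 16, 20]
  seq=[22, 76, 16, 20]
  seq=[22, 76, 16, 20], out=[22, 76, 16, 20]

Final answer: [22, 76, 16, 20]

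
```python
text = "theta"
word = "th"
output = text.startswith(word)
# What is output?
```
Trace:
  text='theta'
  text='theta', word='th'
  text='theta', word='th', output=True

Final answer: True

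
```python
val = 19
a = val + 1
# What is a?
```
Trace:
  val=19
  val=19, a=20

Final answer: 20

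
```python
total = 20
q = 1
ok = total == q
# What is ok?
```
Trace:
  total=20
  total=20, q=1
  total=20, q=1, ok=False

Final answer: False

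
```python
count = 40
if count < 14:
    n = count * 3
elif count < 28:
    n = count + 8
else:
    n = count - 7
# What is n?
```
Trace:
  count=40
  count=40, n=33

Final answer: 33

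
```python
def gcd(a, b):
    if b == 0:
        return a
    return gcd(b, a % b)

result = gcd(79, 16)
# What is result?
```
Call trace:
gcd(a=79, b=16)
  gcd(a=16, b=15)
    gcd(a=15, b=1)
      gcd(a=1, b=0)
      -> return 1
    -> return 1
  -> return 1
-> return 1

Final answer: 1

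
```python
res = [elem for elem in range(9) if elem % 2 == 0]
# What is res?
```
Trace:
  elem=0
  elem=1
  elem=2
  elem=3
  elem=4
  elem=5
  elem=6
  elem=7
  elem=8
  res=[0, 2, 4, 6, 8]

Final answer: [0, 2, 4, 6, 8]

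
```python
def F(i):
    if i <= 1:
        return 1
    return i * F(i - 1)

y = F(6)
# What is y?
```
Call trace:
F(i=6)
  F(i=5)
    F(i=4)
      F(i=3)
        F(i=2)
          F(i=1)
          -> return 1
        -> return 2
      -> return 6
    -> return 24
  -> return 120
-> return 720

Final answer: 720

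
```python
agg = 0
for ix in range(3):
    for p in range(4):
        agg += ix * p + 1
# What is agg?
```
Trace:
  agg=0
  agg=1, ix=0, p=0
  agg=2, ix=0, p=1
  agg=3, ix=0, p=2
  agg=4, ix=0, p=3
  agg=5, ix=1, p=0
  agg=7, ix=1, p=1
  agg=10, ix=1, p=2
  agg=14, ix=1, p=3
  agg=15, ix=2, p=0
  agg=18, ix=2, p=1
  agg=23, ix=2, p=2
  agg=30, ix=2, p=3

Final answer: 30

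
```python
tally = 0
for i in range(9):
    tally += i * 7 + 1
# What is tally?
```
Trace:
  tally=0
  tally=1, i=0
  tally=9, i=1
  tally=24, i=2
  tally=46, i=3
  tally=75, i=4
  tally=111, i=5
  tally=154, i=6
  tally=204, i=7
  tally=261, i=8

Final answer: 261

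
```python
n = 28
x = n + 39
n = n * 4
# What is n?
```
Trace:
  n=28
  n=28, x=67
  n=112, x=67

Final answer: 112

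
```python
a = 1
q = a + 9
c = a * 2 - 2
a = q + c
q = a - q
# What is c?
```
Trace:
  a=1
  a=1, q=10
  a=1, q=10, c=0
  a=10, q=10, c=0
  a=10, q=0, c=0

Final answer: 0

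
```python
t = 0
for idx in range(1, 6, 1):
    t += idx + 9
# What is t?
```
Trace:
  t=0
  t=10, idx=1
  t=21, idx=2
  t=33, idx=3
  t=46, idx=4
  t=60, idx=5

Final answer: 60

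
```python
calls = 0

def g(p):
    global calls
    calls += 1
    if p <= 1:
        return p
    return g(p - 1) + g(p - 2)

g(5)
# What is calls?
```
Call trace (a repeated sub-call is expanded the first time; later identical calls just restate its return value):
g(p=5)
  g(p=4)
    g(p=3)
      g(p=2)
        g(p=1)
        -> return 1
        g(p=0)
        -> return 0
      -> return 1
      g(p=1)
      -> return 1
    -> return 2
    g(p=2) -> return 1  (same call as traced above)
  -> return 3
  g(p=3) -> return 2  (same call as traced above)
-> return 5

calls is incremented once per call, so count the calls in each subtree. Let C(p) = number of calls made by g(p).
C(0) = C(1) = 1 (base case, no recursion); C(p) = 1 + C(p - 1) + C(p - 2) otherwise.
C(2) = 1 + C(1) + C(0) = 1 + 1 + 1 = 3
C(3) = 1 + C(2) + C(1) = 1 + 3 + 1 = 5
C(4) = 1 + C(3) + C(2) = 1 + 5 + 3 = 9
C(5) = 1 + C(4) + C(3) = 1 + 9 + 5 = 15
calls = C(5) = 15

Final answer: 15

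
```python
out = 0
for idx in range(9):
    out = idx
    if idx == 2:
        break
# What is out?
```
Trace:
  out=0
  out=0, idx=0
  out=1, idx=1
  out=2, idx=2

Final answer: 2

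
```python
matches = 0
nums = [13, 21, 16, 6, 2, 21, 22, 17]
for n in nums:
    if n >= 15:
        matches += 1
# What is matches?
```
Trace:
  matches=0
  matches=0, n=13
  matches=1, n=21
  matches=2, n=16
  matches=2, n=6
  matches=2, n=2
  matches=3, n=21
  matches=4, n=22
  matches=5, n=17

Final answer: 5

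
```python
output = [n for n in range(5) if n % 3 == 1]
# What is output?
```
Trace:
  n=0
  n=1
  n=2
  n=3
  n=4
  output=[1, 4]

Final answer: [1, 4]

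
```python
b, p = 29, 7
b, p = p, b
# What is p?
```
Trace:
  b=29, p=7
  b=7, p=29

Final answer: 29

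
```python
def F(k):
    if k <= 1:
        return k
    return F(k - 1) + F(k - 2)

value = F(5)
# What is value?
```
Call trace (a repeated sub-call is expanded the first time; later identical calls just restate its return value):
F(k=5)
  F(k=4)
    F(k=3)
      F(k=2)
        F(k=1)
        -> return 1
        F(k=0)
        -> return 0
      -> return 1
      F(k=1)
      -> return 1
    -> return 2
    F(k=2) -> return 1  (same call as traced above)
  -> return 3
  F(k=3) -> return 2  (same call as traced above)
-> return 5

Final answer: 5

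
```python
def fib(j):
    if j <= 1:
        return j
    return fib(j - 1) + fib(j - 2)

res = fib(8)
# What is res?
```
Call trace (a repeated sub-call is expanded the first time; later identical calls just restate its return value):
fib(j=8)
  fib(j=7)
    fib(j=6)
      fib(j=5)
        fib(j=4)
          fib(j=3)
            fib(j=2)
              fib(j=1)
              -> return 1
              fib(j=0)
              -> return 0
            -> return 1
            fib(j=1)
            -> return 1
          -> return 2
          fib(j=2) -> return 1  (same call as traced above)
        -> return 3
        fib(j=3) -> return 2  (same call as traced above)
      -> return 5
      fib(j=4) -> return 3  (same call as traced above)
    -> return 8
    fib(j=5) -> return 5  (same call as traced above)
  -> return 13
  fib(j=6) -> return 8  (same call as traced above)
-> return 21

Final answer: 21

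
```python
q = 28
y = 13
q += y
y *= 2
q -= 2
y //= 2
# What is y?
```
Trace:
  q=28
  q=28, y=13
  q=41, y=13
  q=41, y=26
  q=39, y=26
  q=39, y=13

Final answer: 13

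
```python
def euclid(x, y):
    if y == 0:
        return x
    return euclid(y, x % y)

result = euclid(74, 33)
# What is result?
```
Call trace:
euclid(x=74, y=33)
  euclid(x=33, y=8)
    euclid(x=8, y=1)
      euclid(x=1, y=0)
      -> return 1
    -> return 1
  -> return 1
-> return 1

Final answer: 1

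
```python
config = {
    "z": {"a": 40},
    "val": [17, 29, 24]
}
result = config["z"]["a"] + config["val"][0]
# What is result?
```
Trace:
  config={'z': {'a': 40}, 'val': [17, 29, 24]}
  config={'z': {'a': 40}, 'val': [17, 29, 24]}, result=57

Final answer: 57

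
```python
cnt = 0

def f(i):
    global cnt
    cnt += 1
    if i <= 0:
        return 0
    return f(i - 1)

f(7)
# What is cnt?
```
Call trace:
f(i=7)
  f(i=6)
    f(i=5)
      f(i=4)
        f(i=3)
          f(i=2)
            f(i=1)
              f(i=0)
              -> return 0
            -> return 0
          -> return 0
        -> return 0
      -> return 0
    -> return 0
  -> return 0
-> return 0

cnt is incremented once per call. f is entered once for each i = 7, 6, 5, 4, 3, 2, 1, 0 (the i <= 0 call returns without recursing), i.e. 7 + 1 calls.
cnt = 8

Final answer: 8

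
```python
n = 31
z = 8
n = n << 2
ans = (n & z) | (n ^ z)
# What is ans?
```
Trace:
  n=31
  n=31, z=8
  n=124, z=8
  n=124, z=8, ans=124

Final answer: 124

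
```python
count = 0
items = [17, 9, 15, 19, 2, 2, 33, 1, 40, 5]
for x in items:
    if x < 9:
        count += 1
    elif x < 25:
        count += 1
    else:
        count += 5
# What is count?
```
Trace:
  count=0
  count=1, x=17
  count=2, x=9
  count=3, x=15
  count=4, x=19
  count=5, x=2
  count=6, x=2
  count=11, x=33
  count=12, x=1
  count=17, x=40
  count=18, x=5

Final answer: 18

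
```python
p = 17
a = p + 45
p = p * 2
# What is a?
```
Trace:
  p=17
  p=17, a=62
  p=34, a=62

Final answer: 62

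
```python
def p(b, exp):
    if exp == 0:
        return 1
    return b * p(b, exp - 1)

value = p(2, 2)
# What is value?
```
Call trace:
p(b=2, exp=2)
  p(b=2, exp=1)
    p(b=2, exp=0)
    -> return 1
  -> return 2
-> return 4

Final answer: 4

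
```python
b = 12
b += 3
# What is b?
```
Trace:
  b=12
  b=15

Final answer: 15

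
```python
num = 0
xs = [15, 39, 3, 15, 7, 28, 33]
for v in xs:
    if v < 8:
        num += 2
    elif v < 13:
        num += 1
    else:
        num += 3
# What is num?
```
Trace:
  num=0
  num=3, v=15
  num=6, v=39
  num=8, v=3
  num=11, v=15
  num=13, v=7
  num=16, v=28
  num=19, v=33

Final answer: 19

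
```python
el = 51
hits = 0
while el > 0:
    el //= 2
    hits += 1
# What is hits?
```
Trace:
  el=51
  el=51, hits=0
  el=25, hits=1
  el=12, hits=2
  el=6, hits=3
  el=3, hits=4
  el=1, hits=5
  el=0, hits=6

Final answer: 6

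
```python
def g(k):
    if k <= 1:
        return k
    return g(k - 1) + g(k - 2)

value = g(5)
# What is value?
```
Call trace (a repeated sub-call is expanded the first time; later identical calls just restate its return value):
g(k=5)
  g(k=4)
    g(k=3)
      g(k=2)
        g(k=1)
        -> return 1
        g(k=0)
        -> return 0
      -> return 1
      g(k=1)
      -> return 1
    -> return 2
    g(k=2) -> return 1  (same call as traced above)
  -> return 3
  g(k=3) -> return 2  (same call as traced above)
-> return 5

Final answer: 5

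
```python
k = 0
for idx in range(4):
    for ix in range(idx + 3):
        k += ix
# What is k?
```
Trace:
  k=0
  k=0, idx=0, ix=0
  k=1, idx=0, ix=1
  k=3, idx=0, ix=2
  k=3, idx=1, ix=0
  k=4, idx=1, ix=1
  k=6, idx=1, ix=2
  k=9, idx=1, ix=3
  k=9, idx=2, ix=0
  k=10, idx=2, ix=1
  k=12, idx=2, ix=2
  k=15, idx=2, ix=3
  k=19, idx=2, ix=4
  k=19, idx=3, ix=0
  k=20, idx=3, ix=1
  k=22, idx=3, ix=2
  k=25, idx=3, ix=3
  k=29, idx=3, ix=4
  k=34, idx=3, ix=5

Final answer: 34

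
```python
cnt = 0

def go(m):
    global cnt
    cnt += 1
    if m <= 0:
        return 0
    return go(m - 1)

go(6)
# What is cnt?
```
Call trace:
go(m=6)
  go(m=5)
    go(m=4)
      go(m=3)
        go(m=2)
          go(m=1)
            go(m=0)
            -> return 0
          -> return 0
        -> return 0
      -> return 0
    -> return 0
  -> return 0
-> return 0

cnt is incremented once per call. go is entered once for each m = 6, 5, 4, 3, 2, 1, 0 (the m <= 0 call returns without recursing), i.e. 6 + 1 calls.
cnt = 7

Final answer: 7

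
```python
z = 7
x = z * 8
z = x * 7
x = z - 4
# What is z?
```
Trace:
  z=7
  z=7, x=56
  z=392, x=56
  z=392, x=388

Final answer: 392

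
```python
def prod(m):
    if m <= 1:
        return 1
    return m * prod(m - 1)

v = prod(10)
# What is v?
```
Call trace:
prod(m=10)
  prod(m=9)
    prod(m=8)
      prod(m=7)
        prod(m=6)
          prod(m=5)
            prod(m=4)
              prod(m=3)
                prod(m=2)
                  prod(m=1)
                  -> return 1
                -> return 2
              -> return 6
            -> return 24
          -> return 120
        -> return 720
      -> return 5040
    -> return 40320
  -> return 362880
-> return 3628800

Final answer: 3628800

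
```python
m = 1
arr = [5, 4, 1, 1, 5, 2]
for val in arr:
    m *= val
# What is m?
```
Trace:
  m=1
  m=5, val=5
  m=20, val=4
  m=20, val=1
  m=20, val=1
  m=100, val=5
  m=200, val=2

Final answer: 200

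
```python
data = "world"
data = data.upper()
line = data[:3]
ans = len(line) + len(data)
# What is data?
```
Trace:
  data='world'
  data='WORLD'
  data='WORLD', line='WOR'
  data='WORLD', line='WOR', ans=8

Final answer: 'WORLD'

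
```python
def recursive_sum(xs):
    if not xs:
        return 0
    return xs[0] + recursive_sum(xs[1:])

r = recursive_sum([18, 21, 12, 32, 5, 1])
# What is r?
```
Call trace:
recursive_sum(xs=[18, 21, 12, 32, 5, 1])
  recursive_sum(xs=[21, 12, 32, 5, 1])
    recursive_sum(xs=[12, 32, 5, 1])
      recursive_sum(xs=[32, 5, 1])
        recursive_sum(xs=[5, 1])
          recursive_sum(xs=[1])
            recursive_sum(xs=[])
            -> return 0
          -> return 1
        -> return 6
      -> return 38
    -> return 50
  -> return 71
-> return 89

Final answer: 89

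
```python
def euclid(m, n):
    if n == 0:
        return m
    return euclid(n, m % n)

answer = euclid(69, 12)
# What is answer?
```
Call trace:
euclid(m=69, n=12)
  euclid(m=12, n=9)
    euclid(m=9, n=3)
      euclid(m=3, n=0)
      -> return 3
    -> return 3
  -> return 3
-> return 3

Final answer: 3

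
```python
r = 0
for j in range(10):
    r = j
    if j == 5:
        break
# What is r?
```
Trace:
  r=0
  r=0, j=0
  r=1, j=1
  r=2, j=2
  r=3, j=3
  r=4, j=4
  r=5, j=5

Final answer: 5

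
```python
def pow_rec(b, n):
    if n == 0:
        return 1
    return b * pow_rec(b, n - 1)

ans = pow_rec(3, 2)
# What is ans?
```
Call trace:
pow_rec(b=3, n=2)
  pow_rec(b=3, n=1)
    pow_rec(b=3, n=0)
    -> return 1
  -> return 3
-> return 9

Final answer: 9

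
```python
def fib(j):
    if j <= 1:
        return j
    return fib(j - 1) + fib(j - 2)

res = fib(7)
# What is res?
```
Call trace (a repeated sub-call is expanded the first time; later identical calls just restate its return value):
fib(j=7)
  fib(j=6)
    fib(j=5)
      fib(j=4)
        fib(j=3)
          fib(j=2)
            fib(j=1)
            -> return 1
            fib(j=0)
            -> return 0
          -> return 1
          fib(j=1)
          -> return 1
        -> return 2
        fib(j=2) -> return 1  (same call as traced above)
      -> return 3
      fib(j=3) -> return 2  (same call as traced above)
    -> return 5
    fib(j=4) -> return 3  (same call as traced above)
  -> return 8
  fib(j=5) -> return 5  (same call as traced above)
-> return 13

Final answer: 13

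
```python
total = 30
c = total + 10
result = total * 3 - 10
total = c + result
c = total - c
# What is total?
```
Trace:
  total=30
  total=30, c=40
  total=30, c=40, result=80
  total=120, c=40, result=80
  total=120, c=80, result=80

Final answer: 120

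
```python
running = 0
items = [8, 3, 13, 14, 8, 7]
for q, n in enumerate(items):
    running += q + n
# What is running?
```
Trace:
  running=0
  running=8, q=0, n=8
  running=12, q=1, n=3
  running=27, q=2, n=13
  running=44, q=3, n=14
  running=56, q=4, n=8
  running=68, q=5, n=7

Final answer: 68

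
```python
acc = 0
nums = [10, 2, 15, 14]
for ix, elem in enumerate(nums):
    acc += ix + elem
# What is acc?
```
Trace:
  acc=0
  acc=10, ix=0, elem=10
  acc=13, ix=1, elem=2
  acc=30, ix=2, elem=15
  acc=47, ix=3, elem=14

Final answer: 47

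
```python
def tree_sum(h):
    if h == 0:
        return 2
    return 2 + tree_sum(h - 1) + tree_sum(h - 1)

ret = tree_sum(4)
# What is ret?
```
Call trace (a repeated sub-call is expanded the first time; later identical calls just restate its return value):
tree_sum(h=4)
  tree_sum(h=3)
    tree_sum(h=2)
      tree_sum(h=1)
        tree_sum(h=0)
        -> return 2
        tree_sum(h=0)
        -> return 2
      -> return 6
      tree_sum(h=1) -> return 6  (same call as traced above)
    -> return 14
    tree_sum(h=2) -> return 14  (same call as traced above)
  -> return 30
  tree_sum(h=3) -> return 30  (same call as traced above)
-> return 62

Final answer: 62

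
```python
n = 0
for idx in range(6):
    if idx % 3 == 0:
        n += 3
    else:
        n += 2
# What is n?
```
Trace:
  n=0
  n=3, idx=0
  n=5, idx=1
  n=7, idx=2
  n=10, idx=3
  n=12, idx=4
  n=14, idx=5

Final answer: 14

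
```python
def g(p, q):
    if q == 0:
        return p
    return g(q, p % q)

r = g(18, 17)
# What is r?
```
Call trace:
g(p=18, q=17)
  g(p=17, q=1)
    g(p=1, q=0)
    -> return 1
  -> return 1
-> return 1

Final answer: 1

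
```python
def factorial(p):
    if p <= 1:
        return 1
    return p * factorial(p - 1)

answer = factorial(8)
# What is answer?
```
Call trace:
factorial(p=8)
  factorial(p=7)
    factorial(p=6)
      factorial(p=5)
        factorial(p=4)
          factorial(p=3)
            factorial(p=2)
              factorial(p=1)
              -> return 1
            -> return 2
          -> return 6
        -> return 24
      -> return 120
    -> return 720
  -> return 5040
-> return 40320

Final answer: 40320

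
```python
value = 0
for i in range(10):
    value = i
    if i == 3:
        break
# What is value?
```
Trace:
  value=0
  value=0, i=0
  value=1, i=1
  value=2, i=2
  value=3, i=3

Final answer: 3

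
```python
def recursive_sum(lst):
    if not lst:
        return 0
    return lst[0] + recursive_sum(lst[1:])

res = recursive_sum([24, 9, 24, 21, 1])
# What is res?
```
Call trace:
recursive_sum(lst=[24, 9, 24, 21, 1])
  recursive_sum(lst=[9, 24, 21, 1])
    recursive_sum(lst=[24, 21, 1])
      recursive_sum(lst=[21, 1])
        recursive_sum(lst=[1])
          recursive_sum(lst=[])
          -> return 0
        -> return 1
      -> return 22
    -> return 46
  -> return 55
-> return 79

Final answer: 79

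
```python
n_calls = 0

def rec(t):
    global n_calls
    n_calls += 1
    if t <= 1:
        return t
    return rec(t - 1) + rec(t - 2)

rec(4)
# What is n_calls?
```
Call trace (a repeated sub-call is expanded the first time; later identical calls just restate its return value):
rec(t=4)
  rec(t=3)
    rec(t=2)
      rec(t=1)
      -> return 1
      rec(t=0)
      -> return 0
    -> return 1
    rec(t=1)
    -> return 1
  -> return 2
  rec(t=2) -> return 1  (same call as traced above)
-> return 3

n_calls is incremented once per call, so count the calls in each subtree. Let C(t) = number of calls made by rec(t).
C(0) = C(1) = 1 (base case, no recursion); C(t) = 1 + C(t - 1) + C(t - 2) otherwise.
C(2) = 1 + C(1) + C(0) = 1 + 1 + 1 = 3
C(3) = 1 + C(2) + C(1) = 1 + 3 + 1 = 5
C(4) = 1 + C(3) + C(2) = 1 + 5 + 3 = 9
n_calls = C(4) = 9

Final answer: 9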